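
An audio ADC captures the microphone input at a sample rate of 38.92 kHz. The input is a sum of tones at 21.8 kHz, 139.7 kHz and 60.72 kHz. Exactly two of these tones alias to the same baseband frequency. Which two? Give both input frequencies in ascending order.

fs/2 = 19.46 kHz.
21.8 kHz > fs/2 = 19.46 kHz, folds to fs − 21.8 kHz = 17.12 kHz.
139.7 kHz mod fs = 22.94 kHz.
22.94 kHz > fs/2 = 19.46 kHz, folds to fs − 22.94 kHz = 15.98 kHz.
60.72 kHz mod fs = 21.8 kHz.
21.8 kHz > fs/2 = 19.46 kHz, folds to fs − 21.8 kHz = 17.12 kHz.
21.8 kHz and 60.72 kHz both map to 17.12 kHz.

21.8 kHz, 60.72 kHz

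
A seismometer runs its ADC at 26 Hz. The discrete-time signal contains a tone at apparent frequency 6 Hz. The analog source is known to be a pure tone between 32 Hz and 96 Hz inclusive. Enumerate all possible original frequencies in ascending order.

32 Hz, 46 Hz, 58 Hz, 72 Hz, 84 Hz

Frequencies that alias to 6 Hz are k·fs ± 6 Hz for integer k ≥ 0.
k=0: 6 Hz.
k=1: 20 Hz, 32 Hz.
k=2: 46 Hz, 58 Hz.
k=3: 72 Hz, 84 Hz.
k=4: 98 Hz, 110 Hz.
Within [32 Hz, 96 Hz]: 32 Hz, 46 Hz, 58 Hz, 72 Hz, 84 Hz.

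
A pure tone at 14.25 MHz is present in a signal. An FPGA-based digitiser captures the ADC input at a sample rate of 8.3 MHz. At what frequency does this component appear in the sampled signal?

14.25 MHz mod fs = 5.95 MHz.
5.95 MHz > fs/2 = 4.15 MHz, folds to fs − 5.95 MHz = 2.35 MHz.

2.35 MHz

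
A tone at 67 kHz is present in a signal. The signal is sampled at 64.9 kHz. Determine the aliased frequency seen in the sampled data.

67 kHz mod fs = 2.1 kHz.
2.1 kHz ≤ fs/2 = 32.45 kHz, appears at 2.1 kHz.

2.1 kHz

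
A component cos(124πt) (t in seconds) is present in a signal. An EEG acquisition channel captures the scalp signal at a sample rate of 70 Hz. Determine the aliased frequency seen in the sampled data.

8 Hz

ω = 124π rad/s → f = ω/(2π) = 62 Hz.
62 Hz > fs/2 = 35 Hz, folds to fs − 62 Hz = 8 Hz.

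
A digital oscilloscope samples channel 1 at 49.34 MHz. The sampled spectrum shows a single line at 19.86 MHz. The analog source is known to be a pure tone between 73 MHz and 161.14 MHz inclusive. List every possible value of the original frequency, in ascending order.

78.82 MHz, 118.54 MHz, 128.16 MHz

Frequencies that alias to 19.86 MHz are k·fs ± 19.86 MHz for integer k ≥ 0.
k=0: 19.86 MHz.
k=1: 29.48 MHz, 69.2 MHz.
k=2: 78.82 MHz, 118.54 MHz.
k=3: 128.16 MHz, 167.88 MHz.
k=4: 177.5 MHz, 217.22 MHz.
Within [73 MHz, 161.14 MHz]: 78.82 MHz, 118.54 MHz, 128.16 MHz.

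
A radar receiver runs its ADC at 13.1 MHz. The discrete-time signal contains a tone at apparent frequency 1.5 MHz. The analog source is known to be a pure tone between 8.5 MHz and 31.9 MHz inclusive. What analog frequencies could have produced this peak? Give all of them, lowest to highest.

Frequencies that alias to 1.5 MHz are k·fs ± 1.5 MHz for integer k ≥ 0.
k=0: 1.5 MHz.
k=1: 11.6 MHz, 14.6 MHz.
k=2: 24.7 MHz, 27.7 MHz.
k=3: 37.8 MHz, 40.8 MHz.
Within [8.5 MHz, 31.9 MHz]: 11.6 MHz, 14.6 MHz, 24.7 MHz, 27.7 MHz.

11.6 MHz, 14.6 MHz, 24.7 MHz, 27.7 MHz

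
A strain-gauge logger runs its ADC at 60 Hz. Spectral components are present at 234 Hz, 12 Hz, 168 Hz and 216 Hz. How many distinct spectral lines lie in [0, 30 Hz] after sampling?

fs/2 = 30 Hz.
234 Hz mod fs = 54 Hz.
54 Hz > fs/2 = 30 Hz, folds to fs − 54 Hz = 6 Hz.
12 Hz ≤ fs/2 = 30 Hz, passes unchanged.
168 Hz mod fs = 48 Hz.
48 Hz > fs/2 = 30 Hz, folds to fs − 48 Hz = 12 Hz.
216 Hz mod fs = 36 Hz.
36 Hz > fs/2 = 30 Hz, folds to fs − 36 Hz = 24 Hz.
Distinct values: {6 Hz, 12 Hz, 24 Hz} → 3.

3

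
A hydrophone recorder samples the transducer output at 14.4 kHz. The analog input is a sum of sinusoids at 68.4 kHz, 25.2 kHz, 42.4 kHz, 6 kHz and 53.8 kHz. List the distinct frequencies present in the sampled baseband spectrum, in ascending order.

0.8 kHz, 3.6 kHz, 3.8 kHz, 6 kHz

fs/2 = 7.2 kHz.
68.4 kHz mod fs = 10.8 kHz.
10.8 kHz > fs/2 = 7.2 kHz, folds to fs − 10.8 kHz = 3.6 kHz.
25.2 kHz mod fs = 10.8 kHz.
10.8 kHz > fs/2 = 7.2 kHz, folds to fs − 10.8 kHz = 3.6 kHz.
42.4 kHz mod fs = 13.6 kHz.
13.6 kHz > fs/2 = 7.2 kHz, folds to fs − 13.6 kHz = 0.8 kHz.
6 kHz ≤ fs/2 = 7.2 kHz, passes unchanged.
53.8 kHz mod fs = 10.6 kHz.
10.6 kHz > fs/2 = 7.2 kHz, folds to fs − 10.6 kHz = 3.8 kHz.
Distinct values: {0.8 kHz, 3.6 kHz, 3.8 kHz, 6 kHz}.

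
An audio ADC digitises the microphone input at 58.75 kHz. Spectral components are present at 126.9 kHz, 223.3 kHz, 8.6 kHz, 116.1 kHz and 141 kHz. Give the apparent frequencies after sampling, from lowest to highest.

1.4 kHz, 8.6 kHz, 9.4 kHz, 11.7 kHz, 23.5 kHz

fs/2 = 29.375 kHz.
126.9 kHz mod fs = 9.4 kHz.
9.4 kHz ≤ fs/2 = 29.375 kHz, appears at 9.4 kHz.
223.3 kHz mod fs = 47.05 kHz.
47.05 kHz > fs/2 = 29.375 kHz, folds to fs − 47.05 kHz = 11.7 kHz.
8.6 kHz ≤ fs/2 = 29.375 kHz, passes unchanged.
116.1 kHz mod fs = 57.35 kHz.
57.35 kHz > fs/2 = 29.375 kHz, folds to fs − 57.35 kHz = 1.4 kHz.
141 kHz mod fs = 23.5 kHz.
23.5 kHz ≤ fs/2 = 29.375 kHz, appears at 23.5 kHz.
Distinct values: {1.4 kHz, 8.6 kHz, 9.4 kHz, 11.7 kHz, 23.5 kHz}.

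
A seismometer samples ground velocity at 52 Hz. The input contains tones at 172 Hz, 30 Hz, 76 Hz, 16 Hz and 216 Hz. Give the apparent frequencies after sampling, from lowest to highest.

fs/2 = 26 Hz.
172 Hz mod fs = 16 Hz.
16 Hz ≤ fs/2 = 26 Hz, appears at 16 Hz.
30 Hz > fs/2 = 26 Hz, folds to fs − 30 Hz = 22 Hz.
76 Hz mod fs = 24 Hz.
24 Hz ≤ fs/2 = 26 Hz, appears at 24 Hz.
16 Hz ≤ fs/2 = 26 Hz, passes unchanged.
216 Hz mod fs = 8 Hz.
8 Hz ≤ fs/2 = 26 Hz, appears at 8 Hz.
Distinct values: {8 Hz, 16 Hz, 22 Hz, 24 Hz}.

8 Hz, 16 Hz, 22 Hz, 24 Hz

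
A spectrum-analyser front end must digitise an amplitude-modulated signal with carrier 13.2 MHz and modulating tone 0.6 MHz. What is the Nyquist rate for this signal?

27.6 MHz

AM sidebands sit at fc ± fm = 12.6 MHz and 13.8 MHz.
Highest-frequency component: 13.8 MHz.
Nyquist rate = 2 × 13.8 MHz = 27.6 MHz.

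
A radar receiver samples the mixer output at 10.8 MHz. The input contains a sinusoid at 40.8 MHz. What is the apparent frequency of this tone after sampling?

2.4 MHz

40.8 MHz mod fs = 8.4 MHz.
8.4 MHz > fs/2 = 5.4 MHz, folds to fs − 8.4 MHz = 2.4 MHz.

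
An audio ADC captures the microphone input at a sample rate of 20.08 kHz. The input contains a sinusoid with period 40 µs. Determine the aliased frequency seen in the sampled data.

T = 40 µs → f = 1/T = 25 kHz.
25 kHz mod fs = 4.92 kHz.
4.92 kHz ≤ fs/2 = 10.04 kHz, appears at 4.92 kHz.

4.92 kHz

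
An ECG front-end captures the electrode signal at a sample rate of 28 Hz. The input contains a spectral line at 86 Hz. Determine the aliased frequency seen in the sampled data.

2 Hz

86 Hz mod fs = 2 Hz.
2 Hz ≤ fs/2 = 14 Hz, appears at 2 Hz.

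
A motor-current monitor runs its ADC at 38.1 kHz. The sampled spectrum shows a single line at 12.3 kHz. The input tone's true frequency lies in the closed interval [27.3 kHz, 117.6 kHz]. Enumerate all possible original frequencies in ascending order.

50.4 kHz, 63.9 kHz, 88.5 kHz, 102 kHz

Frequencies that alias to 12.3 kHz are k·fs ± 12.3 kHz for integer k ≥ 0.
k=0: 12.3 kHz.
k=1: 25.8 kHz, 50.4 kHz.
k=2: 63.9 kHz, 88.5 kHz.
k=3: 102 kHz, 126.6 kHz.
k=4: 140.1 kHz, 164.7 kHz.
Within [27.3 kHz, 117.6 kHz]: 50.4 kHz, 63.9 kHz, 88.5 kHz, 102 kHz.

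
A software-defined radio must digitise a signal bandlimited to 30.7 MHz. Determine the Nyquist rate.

61.4 MHz

Nyquist rate = 2 × 30.7 MHz = 61.4 MHz.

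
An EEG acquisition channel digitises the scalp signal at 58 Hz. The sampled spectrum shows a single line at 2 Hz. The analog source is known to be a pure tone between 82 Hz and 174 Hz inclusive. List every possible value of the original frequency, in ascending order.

114 Hz, 118 Hz, 172 Hz

Frequencies that alias to 2 Hz are k·fs ± 2 Hz for integer k ≥ 0.
k=0: 2 Hz.
k=1: 56 Hz, 60 Hz.
k=2: 114 Hz, 118 Hz.
k=3: 172 Hz, 176 Hz.
k=4: 230 Hz, 234 Hz.
Within [82 Hz, 174 Hz]: 114 Hz, 118 Hz, 172 Hz.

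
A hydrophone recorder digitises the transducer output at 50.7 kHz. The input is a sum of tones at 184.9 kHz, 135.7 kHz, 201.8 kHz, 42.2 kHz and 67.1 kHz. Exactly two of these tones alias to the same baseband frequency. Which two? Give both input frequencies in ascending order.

fs/2 = 25.35 kHz.
184.9 kHz mod fs = 32.8 kHz.
32.8 kHz > fs/2 = 25.35 kHz, folds to fs − 32.8 kHz = 17.9 kHz.
135.7 kHz mod fs = 34.3 kHz.
34.3 kHz > fs/2 = 25.35 kHz, folds to fs − 34.3 kHz = 16.4 kHz.
201.8 kHz mod fs = 49.7 kHz.
49.7 kHz > fs/2 = 25.35 kHz, folds to fs − 49.7 kHz = 1 kHz.
42.2 kHz > fs/2 = 25.35 kHz, folds to fs − 42.2 kHz = 8.5 kHz.
67.1 kHz mod fs = 16.4 kHz.
16.4 kHz ≤ fs/2 = 25.35 kHz, appears at 16.4 kHz.
67.1 kHz and 135.7 kHz both map to 16.4 kHz.

67.1 kHz, 135.7 kHz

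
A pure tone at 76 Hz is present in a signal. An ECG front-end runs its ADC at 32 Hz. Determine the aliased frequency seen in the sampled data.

12 Hz

76 Hz mod fs = 12 Hz.
12 Hz ≤ fs/2 = 16 Hz, appears at 12 Hz.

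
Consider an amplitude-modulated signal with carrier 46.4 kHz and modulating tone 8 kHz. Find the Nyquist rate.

AM sidebands sit at fc ± fm = 38.4 kHz and 54.4 kHz.
Highest-frequency component: 54.4 kHz.
Nyquist rate = 2 × 54.4 kHz = 108.8 kHz.

108.8 kHz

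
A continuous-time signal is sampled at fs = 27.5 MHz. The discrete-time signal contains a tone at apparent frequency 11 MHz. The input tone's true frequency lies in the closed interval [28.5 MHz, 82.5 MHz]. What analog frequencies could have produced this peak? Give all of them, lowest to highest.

38.5 MHz, 44 MHz, 66 MHz, 71.5 MHz

Frequencies that alias to 11 MHz are k·fs ± 11 MHz for integer k ≥ 0.
k=0: 11 MHz.
k=1: 16.5 MHz, 38.5 MHz.
k=2: 44 MHz, 66 MHz.
k=3: 71.5 MHz, 93.5 MHz.
k=4: 99 MHz, 121 MHz.
Within [28.5 MHz, 82.5 MHz]: 38.5 MHz, 44 MHz, 66 MHz, 71.5 MHz.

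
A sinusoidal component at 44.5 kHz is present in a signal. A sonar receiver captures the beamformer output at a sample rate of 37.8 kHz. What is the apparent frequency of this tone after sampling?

6.7 kHz

44.5 kHz mod fs = 6.7 kHz.
6.7 kHz ≤ fs/2 = 18.9 kHz, appears at 6.7 kHz.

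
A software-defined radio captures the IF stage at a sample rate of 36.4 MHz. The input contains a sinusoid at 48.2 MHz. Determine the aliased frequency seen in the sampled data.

11.8 MHz

48.2 MHz mod fs = 11.8 MHz.
11.8 MHz ≤ fs/2 = 18.2 MHz, appears at 11.8 MHz.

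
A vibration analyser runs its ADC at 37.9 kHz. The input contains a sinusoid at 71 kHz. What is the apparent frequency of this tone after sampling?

71 kHz mod fs = 33.1 kHz.
33.1 kHz > fs/2 = 18.95 kHz, folds to fs − 33.1 kHz = 4.8 kHz.

4.8 kHz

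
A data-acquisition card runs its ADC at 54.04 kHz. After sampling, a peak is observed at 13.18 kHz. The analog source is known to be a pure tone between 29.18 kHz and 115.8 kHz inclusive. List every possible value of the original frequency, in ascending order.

Frequencies that alias to 13.18 kHz are k·fs ± 13.18 kHz for integer k ≥ 0.
k=0: 13.18 kHz.
k=1: 40.86 kHz, 67.22 kHz.
k=2: 94.9 kHz, 121.26 kHz.
k=3: 148.94 kHz, 175.3 kHz.
Within [29.18 kHz, 115.8 kHz]: 40.86 kHz, 67.22 kHz, 94.9 kHz.

40.86 kHz, 67.22 kHz, 94.9 kHz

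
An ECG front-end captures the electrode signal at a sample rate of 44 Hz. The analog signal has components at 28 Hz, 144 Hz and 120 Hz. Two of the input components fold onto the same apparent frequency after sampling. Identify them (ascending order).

fs/2 = 22 Hz.
28 Hz > fs/2 = 22 Hz, folds to fs − 28 Hz = 16 Hz.
144 Hz mod fs = 12 Hz.
12 Hz ≤ fs/2 = 22 Hz, appears at 12 Hz.
120 Hz mod fs = 32 Hz.
32 Hz > fs/2 = 22 Hz, folds to fs − 32 Hz = 12 Hz.
120 Hz and 144 Hz both map to 12 Hz.

120 Hz, 144 Hz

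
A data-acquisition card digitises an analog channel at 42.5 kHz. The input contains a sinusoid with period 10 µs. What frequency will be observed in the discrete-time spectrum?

T = 10 µs → f = 1/T = 100 kHz.
100 kHz mod fs = 15 kHz.
15 kHz ≤ fs/2 = 21.25 kHz, appears at 15 kHz.

15 kHz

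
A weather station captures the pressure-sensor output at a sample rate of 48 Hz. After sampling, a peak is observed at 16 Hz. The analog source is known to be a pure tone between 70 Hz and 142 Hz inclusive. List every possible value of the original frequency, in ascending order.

Frequencies that alias to 16 Hz are k·fs ± 16 Hz for integer k ≥ 0.
k=0: 16 Hz.
k=1: 32 Hz, 64 Hz.
k=2: 80 Hz, 112 Hz.
k=3: 128 Hz, 160 Hz.
k=4: 176 Hz, 208 Hz.
Within [70 Hz, 142 Hz]: 80 Hz, 112 Hz, 128 Hz.

80 Hz, 112 Hz, 128 Hz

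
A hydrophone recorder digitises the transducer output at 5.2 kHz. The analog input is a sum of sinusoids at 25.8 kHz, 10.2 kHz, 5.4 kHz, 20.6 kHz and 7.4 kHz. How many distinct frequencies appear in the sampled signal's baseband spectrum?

fs/2 = 2.6 kHz.
25.8 kHz mod fs = 5 kHz.
5 kHz > fs/2 = 2.6 kHz, folds to fs − 5 kHz = 0.2 kHz.
10.2 kHz mod fs = 5 kHz.
5 kHz > fs/2 = 2.6 kHz, folds to fs − 5 kHz = 0.2 kHz.
5.4 kHz mod fs = 0.2 kHz.
0.2 kHz ≤ fs/2 = 2.6 kHz, appears at 0.2 kHz.
20.6 kHz mod fs = 5 kHz.
5 kHz > fs/2 = 2.6 kHz, folds to fs − 5 kHz = 0.2 kHz.
7.4 kHz mod fs = 2.2 kHz.
2.2 kHz ≤ fs/2 = 2.6 kHz, appears at 2.2 kHz.
Distinct values: {0.2 kHz, 2.2 kHz} → 2.

2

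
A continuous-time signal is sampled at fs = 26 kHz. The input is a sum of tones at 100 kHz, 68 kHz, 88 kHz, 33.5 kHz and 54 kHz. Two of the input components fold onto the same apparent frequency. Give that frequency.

10 kHz

fs/2 = 13 kHz.
100 kHz mod fs = 22 kHz.
22 kHz > fs/2 = 13 kHz, folds to fs − 22 kHz = 4 kHz.
68 kHz mod fs = 16 kHz.
16 kHz > fs/2 = 13 kHz, folds to fs − 16 kHz = 10 kHz.
88 kHz mod fs = 10 kHz.
10 kHz ≤ fs/2 = 13 kHz, appears at 10 kHz.
33.5 kHz mod fs = 7.5 kHz.
7.5 kHz ≤ fs/2 = 13 kHz, appears at 7.5 kHz.
54 kHz mod fs = 2 kHz.
2 kHz ≤ fs/2 = 13 kHz, appears at 2 kHz.
68 kHz and 88 kHz both map to 10 kHz.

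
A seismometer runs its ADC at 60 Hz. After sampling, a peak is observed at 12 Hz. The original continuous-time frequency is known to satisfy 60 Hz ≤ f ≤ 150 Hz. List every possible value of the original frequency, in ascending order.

Frequencies that alias to 12 Hz are k·fs ± 12 Hz for integer k ≥ 0.
k=0: 12 Hz.
k=1: 48 Hz, 72 Hz.
k=2: 108 Hz, 132 Hz.
k=3: 168 Hz, 192 Hz.
Within [60 Hz, 150 Hz]: 72 Hz, 108 Hz, 132 Hz.

72 Hz, 108 Hz, 132 Hz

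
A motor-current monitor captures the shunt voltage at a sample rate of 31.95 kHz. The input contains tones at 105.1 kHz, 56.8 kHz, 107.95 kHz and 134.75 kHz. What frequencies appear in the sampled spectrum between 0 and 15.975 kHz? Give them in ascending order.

6.95 kHz, 7.1 kHz, 9.25 kHz, 12.1 kHz

fs/2 = 15.975 kHz.
105.1 kHz mod fs = 9.25 kHz.
9.25 kHz ≤ fs/2 = 15.975 kHz, appears at 9.25 kHz.
56.8 kHz mod fs = 24.85 kHz.
24.85 kHz > fs/2 = 15.975 kHz, folds to fs − 24.85 kHz = 7.1 kHz.
107.95 kHz mod fs = 12.1 kHz.
12.1 kHz ≤ fs/2 = 15.975 kHz, appears at 12.1 kHz.
134.75 kHz mod fs = 6.95 kHz.
6.95 kHz ≤ fs/2 = 15.975 kHz, appears at 6.95 kHz.
Distinct values: {6.95 kHz, 7.1 kHz, 9.25 kHz, 12.1 kHz}.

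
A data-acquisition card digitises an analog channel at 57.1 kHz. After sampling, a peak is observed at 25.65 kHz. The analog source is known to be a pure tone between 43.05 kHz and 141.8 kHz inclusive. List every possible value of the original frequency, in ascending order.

82.75 kHz, 88.55 kHz, 139.85 kHz

Frequencies that alias to 25.65 kHz are k·fs ± 25.65 kHz for integer k ≥ 0.
k=0: 25.65 kHz.
k=1: 31.45 kHz, 82.75 kHz.
k=2: 88.55 kHz, 139.85 kHz.
k=3: 145.65 kHz, 196.95 kHz.
Within [43.05 kHz, 141.8 kHz]: 82.75 kHz, 88.55 kHz, 139.85 kHz.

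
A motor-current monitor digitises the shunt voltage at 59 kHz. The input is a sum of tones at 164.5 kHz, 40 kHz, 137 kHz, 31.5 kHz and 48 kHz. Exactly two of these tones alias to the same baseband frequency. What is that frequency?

fs/2 = 29.5 kHz.
164.5 kHz mod fs = 46.5 kHz.
46.5 kHz > fs/2 = 29.5 kHz, folds to fs − 46.5 kHz = 12.5 kHz.
40 kHz > fs/2 = 29.5 kHz, folds to fs − 40 kHz = 19 kHz.
137 kHz mod fs = 19 kHz.
19 kHz ≤ fs/2 = 29.5 kHz, appears at 19 kHz.
31.5 kHz > fs/2 = 29.5 kHz, folds to fs − 31.5 kHz = 27.5 kHz.
48 kHz > fs/2 = 29.5 kHz, folds to fs − 48 kHz = 11 kHz.
40 kHz and 137 kHz both map to 19 kHz.

19 kHz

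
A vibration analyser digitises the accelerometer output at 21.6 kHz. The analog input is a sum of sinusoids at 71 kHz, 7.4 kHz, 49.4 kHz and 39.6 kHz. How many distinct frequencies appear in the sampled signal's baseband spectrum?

fs/2 = 10.8 kHz.
71 kHz mod fs = 6.2 kHz.
6.2 kHz ≤ fs/2 = 10.8 kHz, appears at 6.2 kHz.
7.4 kHz ≤ fs/2 = 10.8 kHz, passes unchanged.
49.4 kHz mod fs = 6.2 kHz.
6.2 kHz ≤ fs/2 = 10.8 kHz, appears at 6.2 kHz.
39.6 kHz mod fs = 18 kHz.
18 kHz > fs/2 = 10.8 kHz, folds to fs − 18 kHz = 3.6 kHz.
Distinct values: {3.6 kHz, 6.2 kHz, 7.4 kHz} → 3.

3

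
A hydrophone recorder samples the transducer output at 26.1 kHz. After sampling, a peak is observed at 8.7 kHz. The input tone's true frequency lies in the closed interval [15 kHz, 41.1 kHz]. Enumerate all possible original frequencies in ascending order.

Frequencies that alias to 8.7 kHz are k·fs ± 8.7 kHz for integer k ≥ 0.
k=0: 8.7 kHz.
k=1: 17.4 kHz, 34.8 kHz.
k=2: 43.5 kHz, 60.9 kHz.
Within [15 kHz, 41.1 kHz]: 17.4 kHz, 34.8 kHz.

17.4 kHz, 34.8 kHz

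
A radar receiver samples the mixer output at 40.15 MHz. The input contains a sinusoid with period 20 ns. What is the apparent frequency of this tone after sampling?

T = 20 ns → f = 1/T = 50 MHz.
50 MHz mod fs = 9.85 MHz.
9.85 MHz ≤ fs/2 = 20.075 MHz, appears at 9.85 MHz.

9.85 MHz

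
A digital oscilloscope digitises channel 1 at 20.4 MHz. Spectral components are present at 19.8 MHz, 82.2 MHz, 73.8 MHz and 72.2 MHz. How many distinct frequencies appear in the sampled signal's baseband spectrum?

fs/2 = 10.2 MHz.
19.8 MHz > fs/2 = 10.2 MHz, folds to fs − 19.8 MHz = 0.6 MHz.
82.2 MHz mod fs = 0.6 MHz.
0.6 MHz ≤ fs/2 = 10.2 MHz, appears at 0.6 MHz.
73.8 MHz mod fs = 12.6 MHz.
12.6 MHz > fs/2 = 10.2 MHz, folds to fs − 12.6 MHz = 7.8 MHz.
72.2 MHz mod fs = 11 MHz.
11 MHz > fs/2 = 10.2 MHz, folds to fs − 11 MHz = 9.4 MHz.
Distinct values: {0.6 MHz, 7.8 MHz, 9.4 MHz} → 3.

3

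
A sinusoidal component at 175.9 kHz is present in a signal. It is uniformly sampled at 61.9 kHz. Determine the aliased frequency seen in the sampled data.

175.9 kHz mod fs = 52.1 kHz.
52.1 kHz > fs/2 = 30.95 kHz, folds to fs − 52.1 kHz = 9.8 kHz.

9.8 kHz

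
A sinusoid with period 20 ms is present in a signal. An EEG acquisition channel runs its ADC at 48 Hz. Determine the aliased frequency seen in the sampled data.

T = 20 ms → f = 1/T = 50 Hz.
50 Hz mod fs = 2 Hz.
2 Hz ≤ fs/2 = 24 Hz, appears at 2 Hz.

2 Hz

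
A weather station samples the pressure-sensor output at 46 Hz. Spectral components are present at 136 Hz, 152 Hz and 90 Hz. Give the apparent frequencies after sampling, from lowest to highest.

2 Hz, 14 Hz

fs/2 = 23 Hz.
136 Hz mod fs = 44 Hz.
44 Hz > fs/2 = 23 Hz, folds to fs − 44 Hz = 2 Hz.
152 Hz mod fs = 14 Hz.
14 Hz ≤ fs/2 = 23 Hz, appears at 14 Hz.
90 Hz mod fs = 44 Hz.
44 Hz > fs/2 = 23 Hz, folds to fs − 44 Hz = 2 Hz.
Distinct values: {2 Hz, 14 Hz}.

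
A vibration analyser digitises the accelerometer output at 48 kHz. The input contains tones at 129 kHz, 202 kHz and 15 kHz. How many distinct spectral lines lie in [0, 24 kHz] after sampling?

2

fs/2 = 24 kHz.
129 kHz mod fs = 33 kHz.
33 kHz > fs/2 = 24 kHz, folds to fs − 33 kHz = 15 kHz.
202 kHz mod fs = 10 kHz.
10 kHz ≤ fs/2 = 24 kHz, appears at 10 kHz.
15 kHz ≤ fs/2 = 24 kHz, passes unchanged.
Distinct values: {10 kHz, 15 kHz} → 2.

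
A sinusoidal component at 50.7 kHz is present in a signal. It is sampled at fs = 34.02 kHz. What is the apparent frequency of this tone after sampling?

16.68 kHz

50.7 kHz mod fs = 16.68 kHz.
16.68 kHz ≤ fs/2 = 17.01 kHz, appears at 16.68 kHz.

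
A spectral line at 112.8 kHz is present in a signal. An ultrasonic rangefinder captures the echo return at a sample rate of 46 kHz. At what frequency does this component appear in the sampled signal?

20.8 kHz

112.8 kHz mod fs = 20.8 kHz.
20.8 kHz ≤ fs/2 = 23 kHz, appears at 20.8 kHz.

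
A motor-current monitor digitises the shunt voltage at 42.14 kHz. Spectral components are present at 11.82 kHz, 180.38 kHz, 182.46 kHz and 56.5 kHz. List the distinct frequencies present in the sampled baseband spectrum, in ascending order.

fs/2 = 21.07 kHz.
11.82 kHz ≤ fs/2 = 21.07 kHz, passes unchanged.
180.38 kHz mod fs = 11.82 kHz.
11.82 kHz ≤ fs/2 = 21.07 kHz, appears at 11.82 kHz.
182.46 kHz mod fs = 13.9 kHz.
13.9 kHz ≤ fs/2 = 21.07 kHz, appears at 13.9 kHz.
56.5 kHz mod fs = 14.36 kHz.
14.36 kHz ≤ fs/2 = 21.07 kHz, appears at 14.36 kHz.
Distinct values: {11.82 kHz, 13.9 kHz, 14.36 kHz}.

11.82 kHz, 13.9 kHz, 14.36 kHz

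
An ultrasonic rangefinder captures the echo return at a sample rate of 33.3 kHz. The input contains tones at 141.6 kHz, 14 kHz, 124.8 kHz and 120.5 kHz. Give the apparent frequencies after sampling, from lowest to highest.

fs/2 = 16.65 kHz.
141.6 kHz mod fs = 8.4 kHz.
8.4 kHz ≤ fs/2 = 16.65 kHz, appears at 8.4 kHz.
14 kHz ≤ fs/2 = 16.65 kHz, passes unchanged.
124.8 kHz mod fs = 24.9 kHz.
24.9 kHz > fs/2 = 16.65 kHz, folds to fs − 24.9 kHz = 8.4 kHz.
120.5 kHz mod fs = 20.6 kHz.
20.6 kHz > fs/2 = 16.65 kHz, folds to fs − 20.6 kHz = 12.7 kHz.
Distinct values: {8.4 kHz, 12.7 kHz, 14 kHz}.

8.4 kHz, 12.7 kHz, 14 kHz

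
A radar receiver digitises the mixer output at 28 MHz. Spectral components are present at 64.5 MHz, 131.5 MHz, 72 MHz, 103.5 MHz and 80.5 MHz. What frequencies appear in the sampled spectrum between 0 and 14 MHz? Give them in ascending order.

3.5 MHz, 8.5 MHz, 12 MHz

fs/2 = 14 MHz.
64.5 MHz mod fs = 8.5 MHz.
8.5 MHz ≤ fs/2 = 14 MHz, appears at 8.5 MHz.
131.5 MHz mod fs = 19.5 MHz.
19.5 MHz > fs/2 = 14 MHz, folds to fs − 19.5 MHz = 8.5 MHz.
72 MHz mod fs = 16 MHz.
16 MHz > fs/2 = 14 MHz, folds to fs − 16 MHz = 12 MHz.
103.5 MHz mod fs = 19.5 MHz.
19.5 MHz > fs/2 = 14 MHz, folds to fs − 19.5 MHz = 8.5 MHz.
80.5 MHz mod fs = 24.5 MHz.
24.5 MHz > fs/2 = 14 MHz, folds to fs − 24.5 MHz = 3.5 MHz.
Distinct values: {3.5 MHz, 8.5 MHz, 12 MHz}.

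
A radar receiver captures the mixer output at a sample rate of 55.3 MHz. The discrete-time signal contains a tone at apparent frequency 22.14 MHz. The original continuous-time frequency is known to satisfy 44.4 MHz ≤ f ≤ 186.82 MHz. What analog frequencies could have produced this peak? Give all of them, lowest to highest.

77.44 MHz, 88.46 MHz, 132.74 MHz, 143.76 MHz

Frequencies that alias to 22.14 MHz are k·fs ± 22.14 MHz for integer k ≥ 0.
k=0: 22.14 MHz.
k=1: 33.16 MHz, 77.44 MHz.
k=2: 88.46 MHz, 132.74 MHz.
k=3: 143.76 MHz, 188.04 MHz.
k=4: 199.06 MHz, 243.34 MHz.
Within [44.4 MHz, 186.82 MHz]: 77.44 MHz, 88.46 MHz, 132.74 MHz, 143.76 MHz.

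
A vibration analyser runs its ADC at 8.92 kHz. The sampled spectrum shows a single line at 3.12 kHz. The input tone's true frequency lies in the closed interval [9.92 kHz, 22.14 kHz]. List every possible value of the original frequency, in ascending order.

Frequencies that alias to 3.12 kHz are k·fs ± 3.12 kHz for integer k ≥ 0.
k=0: 3.12 kHz.
k=1: 5.8 kHz, 12.04 kHz.
k=2: 14.72 kHz, 20.96 kHz.
k=3: 23.64 kHz, 29.88 kHz.
Within [9.92 kHz, 22.14 kHz]: 12.04 kHz, 14.72 kHz, 20.96 kHz.

12.04 kHz, 14.72 kHz, 20.96 kHz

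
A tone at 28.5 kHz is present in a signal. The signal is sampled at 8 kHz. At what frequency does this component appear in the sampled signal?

3.5 kHz

28.5 kHz mod fs = 4.5 kHz.
4.5 kHz > fs/2 = 4 kHz, folds to fs − 4.5 kHz = 3.5 kHz.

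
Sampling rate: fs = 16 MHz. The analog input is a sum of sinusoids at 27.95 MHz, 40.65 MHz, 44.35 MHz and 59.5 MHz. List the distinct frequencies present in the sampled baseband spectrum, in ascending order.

3.65 MHz, 4.05 MHz, 4.5 MHz, 7.35 MHz

fs/2 = 8 MHz.
27.95 MHz mod fs = 11.95 MHz.
11.95 MHz > fs/2 = 8 MHz, folds to fs − 11.95 MHz = 4.05 MHz.
40.65 MHz mod fs = 8.65 MHz.
8.65 MHz > fs/2 = 8 MHz, folds to fs − 8.65 MHz = 7.35 MHz.
44.35 MHz mod fs = 12.35 MHz.
12.35 MHz > fs/2 = 8 MHz, folds to fs − 12.35 MHz = 3.65 MHz.
59.5 MHz mod fs = 11.5 MHz.
11.5 MHz > fs/2 = 8 MHz, folds to fs − 11.5 MHz = 4.5 MHz.
Distinct values: {3.65 MHz, 4.05 MHz, 4.5 MHz, 7.35 MHz}.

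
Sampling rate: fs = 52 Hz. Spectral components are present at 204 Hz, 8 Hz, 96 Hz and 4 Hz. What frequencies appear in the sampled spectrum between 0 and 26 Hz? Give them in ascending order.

fs/2 = 26 Hz.
204 Hz mod fs = 48 Hz.
48 Hz > fs/2 = 26 Hz, folds to fs − 48 Hz = 4 Hz.
8 Hz ≤ fs/2 = 26 Hz, passes unchanged.
96 Hz mod fs = 44 Hz.
44 Hz > fs/2 = 26 Hz, folds to fs − 44 Hz = 8 Hz.
4 Hz ≤ fs/2 = 26 Hz, passes unchanged.
Distinct values: {4 Hz, 8 Hz}.

4 Hz, 8 Hz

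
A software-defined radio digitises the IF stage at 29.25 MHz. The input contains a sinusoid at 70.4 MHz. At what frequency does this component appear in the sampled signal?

11.9 MHz

70.4 MHz mod fs = 11.9 MHz.
11.9 MHz ≤ fs/2 = 14.625 MHz, appears at 11.9 MHz.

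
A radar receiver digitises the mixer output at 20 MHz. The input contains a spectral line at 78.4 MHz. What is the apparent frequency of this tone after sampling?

78.4 MHz mod fs = 18.4 MHz.
18.4 MHz > fs/2 = 10 MHz, folds to fs − 18.4 MHz = 1.6 MHz.

1.6 MHz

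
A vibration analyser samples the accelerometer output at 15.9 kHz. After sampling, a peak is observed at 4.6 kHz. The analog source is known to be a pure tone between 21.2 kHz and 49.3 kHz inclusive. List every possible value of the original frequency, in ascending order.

27.2 kHz, 36.4 kHz, 43.1 kHz

Frequencies that alias to 4.6 kHz are k·fs ± 4.6 kHz for integer k ≥ 0.
k=0: 4.6 kHz.
k=1: 11.3 kHz, 20.5 kHz.
k=2: 27.2 kHz, 36.4 kHz.
k=3: 43.1 kHz, 52.3 kHz.
k=4: 59 kHz, 68.2 kHz.
Within [21.2 kHz, 49.3 kHz]: 27.2 kHz, 36.4 kHz, 43.1 kHz.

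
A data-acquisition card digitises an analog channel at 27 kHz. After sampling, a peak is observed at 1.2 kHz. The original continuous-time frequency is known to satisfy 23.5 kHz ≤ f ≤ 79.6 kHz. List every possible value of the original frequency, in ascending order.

25.8 kHz, 28.2 kHz, 52.8 kHz, 55.2 kHz

Frequencies that alias to 1.2 kHz are k·fs ± 1.2 kHz for integer k ≥ 0.
k=0: 1.2 kHz.
k=1: 25.8 kHz, 28.2 kHz.
k=2: 52.8 kHz, 55.2 kHz.
k=3: 79.8 kHz, 82.2 kHz.
Within [23.5 kHz, 79.6 kHz]: 25.8 kHz, 28.2 kHz, 52.8 kHz, 55.2 kHz.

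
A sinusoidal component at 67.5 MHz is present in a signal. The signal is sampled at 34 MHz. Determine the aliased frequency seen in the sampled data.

67.5 MHz mod fs = 33.5 MHz.
33.5 MHz > fs/2 = 17 MHz, folds to fs − 33.5 MHz = 0.5 MHz.

0.5 MHz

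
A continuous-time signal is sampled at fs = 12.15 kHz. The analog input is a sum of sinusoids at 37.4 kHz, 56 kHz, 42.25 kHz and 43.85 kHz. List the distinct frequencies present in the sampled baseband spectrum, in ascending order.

0.95 kHz, 4.75 kHz, 5.8 kHz

fs/2 = 6.075 kHz.
37.4 kHz mod fs = 0.95 kHz.
0.95 kHz ≤ fs/2 = 6.075 kHz, appears at 0.95 kHz.
56 kHz mod fs = 7.4 kHz.
7.4 kHz > fs/2 = 6.075 kHz, folds to fs − 7.4 kHz = 4.75 kHz.
42.25 kHz mod fs = 5.8 kHz.
5.8 kHz ≤ fs/2 = 6.075 kHz, appears at 5.8 kHz.
43.85 kHz mod fs = 7.4 kHz.
7.4 kHz > fs/2 = 6.075 kHz, folds to fs − 7.4 kHz = 4.75 kHz.
Distinct values: {0.95 kHz, 4.75 kHz, 5.8 kHz}.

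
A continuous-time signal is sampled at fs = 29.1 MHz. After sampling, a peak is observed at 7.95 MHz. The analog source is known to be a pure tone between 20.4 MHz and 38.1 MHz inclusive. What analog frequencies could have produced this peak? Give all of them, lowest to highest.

21.15 MHz, 37.05 MHz

Frequencies that alias to 7.95 MHz are k·fs ± 7.95 MHz for integer k ≥ 0.
k=0: 7.95 MHz.
k=1: 21.15 MHz, 37.05 MHz.
k=2: 50.25 MHz, 66.15 MHz.
Within [20.4 MHz, 38.1 MHz]: 21.15 MHz, 37.05 MHz.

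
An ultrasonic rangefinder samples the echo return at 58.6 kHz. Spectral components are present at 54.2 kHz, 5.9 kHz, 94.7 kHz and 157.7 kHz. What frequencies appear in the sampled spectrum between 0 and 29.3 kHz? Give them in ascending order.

4.4 kHz, 5.9 kHz, 18.1 kHz, 22.5 kHz

fs/2 = 29.3 kHz.
54.2 kHz > fs/2 = 29.3 kHz, folds to fs − 54.2 kHz = 4.4 kHz.
5.9 kHz ≤ fs/2 = 29.3 kHz, passes unchanged.
94.7 kHz mod fs = 36.1 kHz.
36.1 kHz > fs/2 = 29.3 kHz, folds to fs − 36.1 kHz = 22.5 kHz.
157.7 kHz mod fs = 40.5 kHz.
40.5 kHz > fs/2 = 29.3 kHz, folds to fs − 40.5 kHz = 18.1 kHz.
Distinct values: {4.4 kHz, 5.9 kHz, 18.1 kHz, 22.5 kHz}.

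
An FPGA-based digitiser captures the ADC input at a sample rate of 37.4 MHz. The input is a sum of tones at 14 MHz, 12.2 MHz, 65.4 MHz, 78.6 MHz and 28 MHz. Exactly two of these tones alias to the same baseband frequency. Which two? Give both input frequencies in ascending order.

fs/2 = 18.7 MHz.
14 MHz ≤ fs/2 = 18.7 MHz, passes unchanged.
12.2 MHz ≤ fs/2 = 18.7 MHz, passes unchanged.
65.4 MHz mod fs = 28 MHz.
28 MHz > fs/2 = 18.7 MHz, folds to fs − 28 MHz = 9.4 MHz.
78.6 MHz mod fs = 3.8 MHz.
3.8 MHz ≤ fs/2 = 18.7 MHz, appears at 3.8 MHz.
28 MHz > fs/2 = 18.7 MHz, folds to fs − 28 MHz = 9.4 MHz.
28 MHz and 65.4 MHz both map to 9.4 MHz.

28 MHz, 65.4 MHz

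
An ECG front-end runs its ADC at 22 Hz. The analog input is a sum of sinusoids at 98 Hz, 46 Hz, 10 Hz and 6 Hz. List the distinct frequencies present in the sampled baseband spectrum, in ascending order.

2 Hz, 6 Hz, 10 Hz

fs/2 = 11 Hz.
98 Hz mod fs = 10 Hz.
10 Hz ≤ fs/2 = 11 Hz, appears at 10 Hz.
46 Hz mod fs = 2 Hz.
2 Hz ≤ fs/2 = 11 Hz, appears at 2 Hz.
10 Hz ≤ fs/2 = 11 Hz, passes unchanged.
6 Hz ≤ fs/2 = 11 Hz, passes unchanged.
Distinct values: {2 Hz, 6 Hz, 10 Hz}.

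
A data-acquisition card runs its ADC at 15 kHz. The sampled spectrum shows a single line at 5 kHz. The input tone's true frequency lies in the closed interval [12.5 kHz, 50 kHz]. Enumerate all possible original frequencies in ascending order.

Frequencies that alias to 5 kHz are k·fs ± 5 kHz for integer k ≥ 0.
k=0: 5 kHz.
k=1: 10 kHz, 20 kHz.
k=2: 25 kHz, 35 kHz.
k=3: 40 kHz, 50 kHz.
k=4: 55 kHz, 65 kHz.
Within [12.5 kHz, 50 kHz]: 20 kHz, 25 kHz, 35 kHz, 40 kHz, 50 kHz.

20 kHz, 25 kHz, 35 kHz, 40 kHz, 50 kHz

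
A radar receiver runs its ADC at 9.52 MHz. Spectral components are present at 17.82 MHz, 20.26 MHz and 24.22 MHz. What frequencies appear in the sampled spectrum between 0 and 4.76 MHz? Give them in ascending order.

fs/2 = 4.76 MHz.
17.82 MHz mod fs = 8.3 MHz.
8.3 MHz > fs/2 = 4.76 MHz, folds to fs − 8.3 MHz = 1.22 MHz.
20.26 MHz mod fs = 1.22 MHz.
1.22 MHz ≤ fs/2 = 4.76 MHz, appears at 1.22 MHz.
24.22 MHz mod fs = 5.18 MHz.
5.18 MHz > fs/2 = 4.76 MHz, folds to fs − 5.18 MHz = 4.34 MHz.
Distinct values: {1.22 MHz, 4.34 MHz}.

1.22 MHz, 4.34 MHz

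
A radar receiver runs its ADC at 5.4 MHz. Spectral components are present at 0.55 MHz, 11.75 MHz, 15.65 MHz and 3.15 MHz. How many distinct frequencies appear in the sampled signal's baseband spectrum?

3

fs/2 = 2.7 MHz.
0.55 MHz ≤ fs/2 = 2.7 MHz, passes unchanged.
11.75 MHz mod fs = 0.95 MHz.
0.95 MHz ≤ fs/2 = 2.7 MHz, appears at 0.95 MHz.
15.65 MHz mod fs = 4.85 MHz.
4.85 MHz > fs/2 = 2.7 MHz, folds to fs − 4.85 MHz = 0.55 MHz.
3.15 MHz > fs/2 = 2.7 MHz, folds to fs − 3.15 MHz = 2.25 MHz.
Distinct values: {0.55 MHz, 0.95 MHz, 2.25 MHz} → 3.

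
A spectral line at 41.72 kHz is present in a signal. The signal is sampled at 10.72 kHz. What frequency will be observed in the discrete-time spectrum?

1.16 kHz

41.72 kHz mod fs = 9.56 kHz.
9.56 kHz > fs/2 = 5.36 kHz, folds to fs − 9.56 kHz = 1.16 kHz.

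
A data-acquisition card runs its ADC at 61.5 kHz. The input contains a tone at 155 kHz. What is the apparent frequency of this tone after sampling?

155 kHz mod fs = 32 kHz.
32 kHz > fs/2 = 30.75 kHz, folds to fs − 32 kHz = 29.5 kHz.

29.5 kHz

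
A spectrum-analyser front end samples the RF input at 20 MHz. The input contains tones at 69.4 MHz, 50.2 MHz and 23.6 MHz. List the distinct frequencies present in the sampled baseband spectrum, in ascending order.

3.6 MHz, 9.4 MHz, 9.8 MHz

fs/2 = 10 MHz.
69.4 MHz mod fs = 9.4 MHz.
9.4 MHz ≤ fs/2 = 10 MHz, appears at 9.4 MHz.
50.2 MHz mod fs = 10.2 MHz.
10.2 MHz > fs/2 = 10 MHz, folds to fs − 10.2 MHz = 9.8 MHz.
23.6 MHz mod fs = 3.6 MHz.
3.6 MHz ≤ fs/2 = 10 MHz, appears at 3.6 MHz.
Distinct values: {3.6 MHz, 9.4 MHz, 9.8 MHz}.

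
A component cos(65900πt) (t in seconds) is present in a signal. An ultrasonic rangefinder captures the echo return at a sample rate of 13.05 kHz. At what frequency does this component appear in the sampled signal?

6.2 kHz

ω = 65900π rad/s → f = ω/(2π) = 32950 Hz = 32.95 kHz.
32.95 kHz mod fs = 6.85 kHz.
6.85 kHz > fs/2 = 6.525 kHz, folds to fs − 6.85 kHz = 6.2 kHz.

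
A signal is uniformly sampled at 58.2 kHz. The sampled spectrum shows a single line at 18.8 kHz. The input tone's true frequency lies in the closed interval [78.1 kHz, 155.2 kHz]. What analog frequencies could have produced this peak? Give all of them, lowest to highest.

Frequencies that alias to 18.8 kHz are k·fs ± 18.8 kHz for integer k ≥ 0.
k=0: 18.8 kHz.
k=1: 39.4 kHz, 77 kHz.
k=2: 97.6 kHz, 135.2 kHz.
k=3: 155.8 kHz, 193.4 kHz.
Within [78.1 kHz, 155.2 kHz]: 97.6 kHz, 135.2 kHz.

97.6 kHz, 135.2 kHz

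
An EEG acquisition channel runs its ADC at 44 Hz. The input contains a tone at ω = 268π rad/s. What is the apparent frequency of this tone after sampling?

2 Hz

ω = 268π rad/s → f = ω/(2π) = 134 Hz.
134 Hz mod fs = 2 Hz.
2 Hz ≤ fs/2 = 22 Hz, appears at 2 Hz.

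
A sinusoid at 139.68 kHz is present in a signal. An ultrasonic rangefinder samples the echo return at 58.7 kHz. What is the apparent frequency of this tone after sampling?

139.68 kHz mod fs = 22.28 kHz.
22.28 kHz ≤ fs/2 = 29.35 kHz, appears at 22.28 kHz.

22.28 kHz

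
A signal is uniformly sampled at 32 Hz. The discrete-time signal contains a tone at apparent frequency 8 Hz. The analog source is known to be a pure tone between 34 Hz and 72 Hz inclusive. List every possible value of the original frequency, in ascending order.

40 Hz, 56 Hz, 72 Hz

Frequencies that alias to 8 Hz are k·fs ± 8 Hz for integer k ≥ 0.
k=0: 8 Hz.
k=1: 24 Hz, 40 Hz.
k=2: 56 Hz, 72 Hz.
k=3: 88 Hz, 104 Hz.
Within [34 Hz, 72 Hz]: 40 Hz, 56 Hz, 72 Hz.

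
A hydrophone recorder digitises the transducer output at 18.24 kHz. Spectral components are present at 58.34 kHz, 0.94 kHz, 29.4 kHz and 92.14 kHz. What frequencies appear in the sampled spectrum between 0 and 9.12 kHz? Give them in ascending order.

0.94 kHz, 3.62 kHz, 7.08 kHz

fs/2 = 9.12 kHz.
58.34 kHz mod fs = 3.62 kHz.
3.62 kHz ≤ fs/2 = 9.12 kHz, appears at 3.62 kHz.
0.94 kHz ≤ fs/2 = 9.12 kHz, passes unchanged.
29.4 kHz mod fs = 11.16 kHz.
11.16 kHz > fs/2 = 9.12 kHz, folds to fs − 11.16 kHz = 7.08 kHz.
92.14 kHz mod fs = 0.94 kHz.
0.94 kHz ≤ fs/2 = 9.12 kHz, appears at 0.94 kHz.
Distinct values: {0.94 kHz, 3.62 kHz, 7.08 kHz}.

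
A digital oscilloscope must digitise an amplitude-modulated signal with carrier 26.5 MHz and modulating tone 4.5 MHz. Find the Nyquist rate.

62 MHz

AM sidebands sit at fc ± fm = 22 MHz and 31 MHz.
Highest-frequency component: 31 MHz.
Nyquist rate = 2 × 31 MHz = 62 MHz.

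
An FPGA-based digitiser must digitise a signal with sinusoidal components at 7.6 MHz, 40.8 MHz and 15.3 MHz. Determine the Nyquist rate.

81.6 MHz

Highest-frequency component: 40.8 MHz.
Nyquist rate = 2 × 40.8 MHz = 81.6 MHz.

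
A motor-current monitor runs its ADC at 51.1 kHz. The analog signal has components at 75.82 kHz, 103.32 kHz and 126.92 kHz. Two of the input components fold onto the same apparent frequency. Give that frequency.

24.72 kHz

fs/2 = 25.55 kHz.
75.82 kHz mod fs = 24.72 kHz.
24.72 kHz ≤ fs/2 = 25.55 kHz, appears at 24.72 kHz.
103.32 kHz mod fs = 1.12 kHz.
1.12 kHz ≤ fs/2 = 25.55 kHz, appears at 1.12 kHz.
126.92 kHz mod fs = 24.72 kHz.
24.72 kHz ≤ fs/2 = 25.55 kHz, appears at 24.72 kHz.
75.82 kHz and 126.92 kHz both map to 24.72 kHz.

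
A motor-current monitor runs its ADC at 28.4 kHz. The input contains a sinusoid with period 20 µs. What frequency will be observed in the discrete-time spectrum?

T = 20 µs → f = 1/T = 50 kHz.
50 kHz mod fs = 21.6 kHz.
21.6 kHz > fs/2 = 14.2 kHz, folds to fs − 21.6 kHz = 6.8 kHz.

6.8 kHz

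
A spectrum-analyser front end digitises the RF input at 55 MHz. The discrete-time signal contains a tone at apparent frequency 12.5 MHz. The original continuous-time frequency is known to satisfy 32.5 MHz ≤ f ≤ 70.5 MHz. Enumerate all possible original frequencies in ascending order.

Frequencies that alias to 12.5 MHz are k·fs ± 12.5 MHz for integer k ≥ 0.
k=0: 12.5 MHz.
k=1: 42.5 MHz, 67.5 MHz.
k=2: 97.5 MHz, 122.5 MHz.
Within [32.5 MHz, 70.5 MHz]: 42.5 MHz, 67.5 MHz.

42.5 MHz, 67.5 MHz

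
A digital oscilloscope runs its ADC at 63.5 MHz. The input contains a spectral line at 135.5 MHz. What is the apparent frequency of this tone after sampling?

8.5 MHz

135.5 MHz mod fs = 8.5 MHz.
8.5 MHz ≤ fs/2 = 31.75 MHz, appears at 8.5 MHz.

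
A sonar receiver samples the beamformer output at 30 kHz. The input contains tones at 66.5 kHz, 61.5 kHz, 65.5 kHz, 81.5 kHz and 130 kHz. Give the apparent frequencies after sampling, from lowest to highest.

1.5 kHz, 5.5 kHz, 6.5 kHz, 8.5 kHz, 10 kHz

fs/2 = 15 kHz.
66.5 kHz mod fs = 6.5 kHz.
6.5 kHz ≤ fs/2 = 15 kHz, appears at 6.5 kHz.
61.5 kHz mod fs = 1.5 kHz.
1.5 kHz ≤ fs/2 = 15 kHz, appears at 1.5 kHz.
65.5 kHz mod fs = 5.5 kHz.
5.5 kHz ≤ fs/2 = 15 kHz, appears at 5.5 kHz.
81.5 kHz mod fs = 21.5 kHz.
21.5 kHz > fs/2 = 15 kHz, folds to fs − 21.5 kHz = 8.5 kHz.
130 kHz mod fs = 10 kHz.
10 kHz ≤ fs/2 = 15 kHz, appears at 10 kHz.
Distinct values: {1.5 kHz, 5.5 kHz, 6.5 kHz, 8.5 kHz, 10 kHz}.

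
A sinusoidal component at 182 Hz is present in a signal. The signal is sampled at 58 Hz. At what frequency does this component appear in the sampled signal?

182 Hz mod fs = 8 Hz.
8 Hz ≤ fs/2 = 29 Hz, appears at 8 Hz.

8 Hz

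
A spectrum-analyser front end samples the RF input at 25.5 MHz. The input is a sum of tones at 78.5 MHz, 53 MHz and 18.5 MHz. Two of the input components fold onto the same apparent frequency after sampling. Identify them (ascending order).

53 MHz, 78.5 MHz

fs/2 = 12.75 MHz.
78.5 MHz mod fs = 2 MHz.
2 MHz ≤ fs/2 = 12.75 MHz, appears at 2 MHz.
53 MHz mod fs = 2 MHz.
2 MHz ≤ fs/2 = 12.75 MHz, appears at 2 MHz.
18.5 MHz > fs/2 = 12.75 MHz, folds to fs − 18.5 MHz = 7 MHz.
53 MHz and 78.5 MHz both map to 2 MHz.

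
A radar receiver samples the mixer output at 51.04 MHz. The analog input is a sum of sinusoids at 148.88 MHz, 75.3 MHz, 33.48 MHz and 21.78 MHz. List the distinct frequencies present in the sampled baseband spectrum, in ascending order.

fs/2 = 25.52 MHz.
148.88 MHz mod fs = 46.8 MHz.
46.8 MHz > fs/2 = 25.52 MHz, folds to fs − 46.8 MHz = 4.24 MHz.
75.3 MHz mod fs = 24.26 MHz.
24.26 MHz ≤ fs/2 = 25.52 MHz, appears at 24.26 MHz.
33.48 MHz > fs/2 = 25.52 MHz, folds to fs − 33.48 MHz = 17.56 MHz.
21.78 MHz ≤ fs/2 = 25.52 MHz, passes unchanged.
Distinct values: {4.24 MHz, 17.56 MHz, 21.78 MHz, 24.26 MHz}.

4.24 MHz, 17.56 MHz, 21.78 MHz, 24.26 MHz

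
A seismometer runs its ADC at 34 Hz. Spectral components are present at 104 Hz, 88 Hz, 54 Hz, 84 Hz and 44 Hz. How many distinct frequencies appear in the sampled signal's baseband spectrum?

4

fs/2 = 17 Hz.
104 Hz mod fs = 2 Hz.
2 Hz ≤ fs/2 = 17 Hz, appears at 2 Hz.
88 Hz mod fs = 20 Hz.
20 Hz > fs/2 = 17 Hz, folds to fs − 20 Hz = 14 Hz.
54 Hz mod fs = 20 Hz.
20 Hz > fs/2 = 17 Hz, folds to fs − 20 Hz = 14 Hz.
84 Hz mod fs = 16 Hz.
16 Hz ≤ fs/2 = 17 Hz, appears at 16 Hz.
44 Hz mod fs = 10 Hz.
10 Hz ≤ fs/2 = 17 Hz, appears at 10 Hz.
Distinct values: {2 Hz, 10 Hz, 14 Hz, 16 Hz} → 4.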